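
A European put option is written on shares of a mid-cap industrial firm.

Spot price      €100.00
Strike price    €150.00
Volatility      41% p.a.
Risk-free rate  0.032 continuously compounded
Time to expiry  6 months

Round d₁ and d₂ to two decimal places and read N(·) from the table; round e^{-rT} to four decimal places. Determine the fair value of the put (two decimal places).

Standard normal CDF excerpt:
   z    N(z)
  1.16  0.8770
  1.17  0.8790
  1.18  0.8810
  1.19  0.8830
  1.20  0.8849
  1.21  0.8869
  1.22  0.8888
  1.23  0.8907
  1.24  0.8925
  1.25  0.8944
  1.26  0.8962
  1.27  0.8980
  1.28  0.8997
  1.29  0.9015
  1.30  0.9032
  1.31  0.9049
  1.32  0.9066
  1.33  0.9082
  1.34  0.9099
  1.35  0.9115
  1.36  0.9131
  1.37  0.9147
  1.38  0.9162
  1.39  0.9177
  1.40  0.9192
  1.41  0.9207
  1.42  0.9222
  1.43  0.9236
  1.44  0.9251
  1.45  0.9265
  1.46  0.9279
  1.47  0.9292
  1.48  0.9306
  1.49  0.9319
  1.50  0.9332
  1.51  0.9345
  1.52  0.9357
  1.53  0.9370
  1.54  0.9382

σ√T = 0.41 × 0.7071 = 0.2899
ln(S/K) + (r + σ²/2)T = ln(100/150) + (0.032 + 0.41²/2)·0.5 = -0.4055 + 0.0580 = -0.3474
d₁ = -0.3474 / 0.2899 = -1.1984 which rounds to -1.20
d₂ = d₁ − σ√T = -1.1984 − 0.2899 = -1.4883 which rounds to -1.49
exp(−rT) = exp(−0.032·0.5) = 0.9841
N(−d₂) = N(1.49) = 0.9319;  N(−d₁) = N(1.20) = 0.8849
P = 150·0.9841·0.9319 − 100·0.8849 = 137.5624 − 88.4900 = 49.0724

€49.07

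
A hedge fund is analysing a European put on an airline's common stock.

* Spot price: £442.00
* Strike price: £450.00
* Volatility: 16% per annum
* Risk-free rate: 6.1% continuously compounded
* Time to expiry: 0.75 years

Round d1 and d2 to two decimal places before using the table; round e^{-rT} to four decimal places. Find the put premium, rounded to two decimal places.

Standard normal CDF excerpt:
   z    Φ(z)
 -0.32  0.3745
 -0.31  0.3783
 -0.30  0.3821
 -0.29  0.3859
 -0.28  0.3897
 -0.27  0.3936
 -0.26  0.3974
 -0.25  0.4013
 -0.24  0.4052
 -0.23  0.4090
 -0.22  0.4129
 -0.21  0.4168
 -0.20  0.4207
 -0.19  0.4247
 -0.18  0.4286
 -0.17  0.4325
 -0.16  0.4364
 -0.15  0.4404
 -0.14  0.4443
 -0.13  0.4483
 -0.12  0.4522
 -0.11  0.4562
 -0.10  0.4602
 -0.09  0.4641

£18.75

σ√T = 0.16 × 0.8660 = 0.1386
d₁ = [ln(442/450) + (0.061 + 0.16²/2)·0.75] / 0.1386 = [-0.0179 + 0.0554] / 0.1386 = 0.2700 which rounds to 0.27
d₂ = d₁ − σ√T = 0.2700 − 0.1386 = 0.1314 which rounds to 0.13
e^(−rT) = e^(−0.061·0.75) = 0.9553
P = 450·0.9553·N(-0.13) − 442·N(-0.27) = 450·0.9553·0.4483 − 442·0.3936 = 192.7174 − 173.9712 = 18.7462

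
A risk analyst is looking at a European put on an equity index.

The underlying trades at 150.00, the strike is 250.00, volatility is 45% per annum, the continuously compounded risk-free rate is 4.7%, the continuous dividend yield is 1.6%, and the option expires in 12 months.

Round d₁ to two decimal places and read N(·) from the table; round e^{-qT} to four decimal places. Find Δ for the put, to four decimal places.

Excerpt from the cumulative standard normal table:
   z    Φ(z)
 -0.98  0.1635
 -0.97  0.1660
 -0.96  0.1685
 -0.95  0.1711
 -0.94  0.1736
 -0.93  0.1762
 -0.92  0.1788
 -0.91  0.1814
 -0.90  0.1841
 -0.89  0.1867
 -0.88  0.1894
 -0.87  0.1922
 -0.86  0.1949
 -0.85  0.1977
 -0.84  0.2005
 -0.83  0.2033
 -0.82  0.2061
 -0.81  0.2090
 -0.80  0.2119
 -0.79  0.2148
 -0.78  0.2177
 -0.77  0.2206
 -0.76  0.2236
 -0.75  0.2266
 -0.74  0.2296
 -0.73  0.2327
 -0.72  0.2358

-0.7868

σ√T = 0.45 × 1.0000 = 0.4500
d₁ = [ln(150/250) + (0.047 − 0.016 + 0.45²/2)·1] / 0.4500 = [-0.5108 + 0.1323] / 0.4500 = -0.8413 which rounds to -0.84
N(d₁) = N(-0.84) = 0.2005
Δ_put = exp(−qT)·(N(d₁) − 1) = 0.9841·(0.2005 − 1) = -0.7868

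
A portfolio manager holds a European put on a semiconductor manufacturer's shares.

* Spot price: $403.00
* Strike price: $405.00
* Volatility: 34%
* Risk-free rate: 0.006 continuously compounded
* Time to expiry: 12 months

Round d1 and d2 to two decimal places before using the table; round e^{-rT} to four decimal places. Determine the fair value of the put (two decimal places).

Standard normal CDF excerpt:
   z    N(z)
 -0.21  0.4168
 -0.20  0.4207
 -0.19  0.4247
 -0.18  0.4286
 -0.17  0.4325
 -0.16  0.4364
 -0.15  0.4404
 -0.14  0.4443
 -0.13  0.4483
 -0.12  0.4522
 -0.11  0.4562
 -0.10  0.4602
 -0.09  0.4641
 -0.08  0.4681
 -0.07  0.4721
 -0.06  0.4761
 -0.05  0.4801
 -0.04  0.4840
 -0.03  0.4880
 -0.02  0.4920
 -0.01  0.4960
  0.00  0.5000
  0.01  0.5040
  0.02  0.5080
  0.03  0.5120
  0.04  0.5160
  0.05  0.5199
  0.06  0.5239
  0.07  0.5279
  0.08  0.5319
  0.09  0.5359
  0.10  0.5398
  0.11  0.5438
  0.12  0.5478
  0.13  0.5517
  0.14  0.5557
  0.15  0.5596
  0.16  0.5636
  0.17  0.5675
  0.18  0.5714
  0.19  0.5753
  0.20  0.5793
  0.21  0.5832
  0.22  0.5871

$54.16

σ√T = 0.34 × 1.0000 = 0.3400
d₁ = [ln(403/405) + (0.006 + 0.34²/2)·1] / 0.3400 = [-0.0050 + 0.0638] / 0.3400 = 0.1731 which rounds to 0.17
d₂ = d₁ − σ√T = 0.1731 − 0.3400 = -0.1669 which rounds to -0.17
e^(−rT) = e^(−0.006·1) = 0.9940
P = 405·0.9940·N(0.17) − 403·N(-0.17) = 405·0.9940·0.5675 − 403·0.4325 = 228.4585 − 174.2975 = 54.1610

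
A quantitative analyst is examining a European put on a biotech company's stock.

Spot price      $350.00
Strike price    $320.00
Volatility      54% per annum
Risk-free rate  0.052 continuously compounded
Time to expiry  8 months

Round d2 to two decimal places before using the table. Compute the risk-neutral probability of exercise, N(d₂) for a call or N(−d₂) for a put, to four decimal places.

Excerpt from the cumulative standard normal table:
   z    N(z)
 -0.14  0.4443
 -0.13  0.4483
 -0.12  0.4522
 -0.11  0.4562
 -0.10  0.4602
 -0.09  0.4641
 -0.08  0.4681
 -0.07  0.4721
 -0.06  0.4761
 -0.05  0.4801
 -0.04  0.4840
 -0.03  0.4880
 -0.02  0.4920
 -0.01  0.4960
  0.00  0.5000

T = 0.6667;  σ√T = 0.4409
d₁ = [ln(350/320) + (0.052 + ½·0.54²)·0.6667] / (σ√T) = (0.0896 + 0.1319) / 0.4409 = 0.5023 → 0.50
d₂ = 0.5023 − 0.4409 = 0.0614 → 0.06
Pr(exercise) under Q = N(−d₂) = N(-0.06) = 0.4761

0.4761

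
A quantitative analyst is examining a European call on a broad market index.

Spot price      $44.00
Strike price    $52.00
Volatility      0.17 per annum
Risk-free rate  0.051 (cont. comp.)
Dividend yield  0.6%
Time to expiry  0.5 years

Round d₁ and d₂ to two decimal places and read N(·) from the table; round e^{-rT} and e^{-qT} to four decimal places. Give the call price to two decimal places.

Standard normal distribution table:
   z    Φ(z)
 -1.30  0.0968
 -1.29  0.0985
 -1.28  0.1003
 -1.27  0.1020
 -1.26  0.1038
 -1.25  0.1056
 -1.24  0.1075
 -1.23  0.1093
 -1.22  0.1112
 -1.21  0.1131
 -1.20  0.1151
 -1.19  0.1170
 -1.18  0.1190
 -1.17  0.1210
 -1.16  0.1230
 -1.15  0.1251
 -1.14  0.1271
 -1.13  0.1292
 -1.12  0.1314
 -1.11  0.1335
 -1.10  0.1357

$0.31

σ√T = 0.17 × 0.7071 = 0.1202
d₁ = [ln(44/52) + (0.051 − 0.006 + ½·0.17²)·0.5] / (σ√T) = (-0.1671 + 0.0297) / 0.1202 = -1.1424 ≈ -1.14
d₂ = -1.1424 − 0.1202 = -1.2626 ≈ -1.26
e^(−qT) = e^(−0.006·0.5) = 0.9970;  e^(−rT) = e^(−0.051·0.5) = 0.9748
N(d₁) = N(-1.14) = 0.1271;  N(d₂) = N(-1.26) = 0.1038
C = 44·0.9970·0.1271 − 52·0.9748·0.1038 = 5.5756 − 5.2616 = 0.3140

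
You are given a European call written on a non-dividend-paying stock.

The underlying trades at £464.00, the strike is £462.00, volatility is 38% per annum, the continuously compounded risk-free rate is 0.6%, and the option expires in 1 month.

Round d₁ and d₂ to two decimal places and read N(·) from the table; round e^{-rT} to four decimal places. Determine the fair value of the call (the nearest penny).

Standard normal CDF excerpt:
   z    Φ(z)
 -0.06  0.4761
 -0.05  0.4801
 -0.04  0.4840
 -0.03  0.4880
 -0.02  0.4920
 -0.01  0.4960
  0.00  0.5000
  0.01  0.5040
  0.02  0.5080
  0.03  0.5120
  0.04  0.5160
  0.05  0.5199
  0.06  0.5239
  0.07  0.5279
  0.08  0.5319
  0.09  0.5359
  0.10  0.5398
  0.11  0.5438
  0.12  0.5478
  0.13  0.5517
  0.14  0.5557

σ√T = 0.38·√0.08333 = 0.1097
d₁ = [ln(464/462) + (0.006 + ½·0.38²)·0.08333] / (σ√T) = (0.0043 + 0.0065) / 0.1097 = 0.0988 ⇒ 0.10
d₂ = 0.0988 − 0.1097 = -0.0109 ⇒ -0.01
exp(−rT) = exp(−0.006·0.08333) = 0.9995
N(d₁) = N(0.10) = 0.5398;  N(d₂) = N(-0.01) = 0.4960
C = 464·0.5398 − 462·0.9995·0.4960 = 250.4672 − 229.0374 = 21.4298

£21.43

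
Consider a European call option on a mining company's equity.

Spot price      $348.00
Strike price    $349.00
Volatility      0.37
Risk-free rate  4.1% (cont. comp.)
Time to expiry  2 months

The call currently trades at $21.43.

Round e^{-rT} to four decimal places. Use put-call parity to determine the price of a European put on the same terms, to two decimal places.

exp(−rT) = exp(−0.041·0.1667) = 0.9932
Put-call parity: C − P = S − K·e^(−rT) = 348 − 349·0.9932 = 348 − 346.6268 = 1.3732
P = C − (C − P) = 21.43 − (1.3732) = 20.0568

$20.06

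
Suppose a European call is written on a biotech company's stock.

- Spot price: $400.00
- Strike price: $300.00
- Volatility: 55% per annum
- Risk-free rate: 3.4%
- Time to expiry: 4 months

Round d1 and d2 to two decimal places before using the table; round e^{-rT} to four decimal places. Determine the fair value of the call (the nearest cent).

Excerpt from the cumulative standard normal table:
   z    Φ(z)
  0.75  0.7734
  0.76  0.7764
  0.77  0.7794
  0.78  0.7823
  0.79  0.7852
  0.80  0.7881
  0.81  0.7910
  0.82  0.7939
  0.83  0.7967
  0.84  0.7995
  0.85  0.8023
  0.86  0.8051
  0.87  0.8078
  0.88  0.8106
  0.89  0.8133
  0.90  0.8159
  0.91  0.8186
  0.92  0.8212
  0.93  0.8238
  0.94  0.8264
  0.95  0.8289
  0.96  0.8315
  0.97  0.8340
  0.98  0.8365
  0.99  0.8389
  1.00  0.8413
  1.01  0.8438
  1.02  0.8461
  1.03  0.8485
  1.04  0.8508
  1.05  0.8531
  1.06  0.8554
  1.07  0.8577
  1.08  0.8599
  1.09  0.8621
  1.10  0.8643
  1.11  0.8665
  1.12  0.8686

$113.68

T = 0.3333;  σ√T = 0.3175
d₁ = [ln(400/300) + (0.034 + 0.55²/2)·0.3333] / 0.3175 = [0.2877 + 0.0618] / 0.3175 = 1.1004 which rounds to 1.10
d₂ = d₁ − σ√T = 1.1004 − 0.3175 = 0.7829 which rounds to 0.78
e^(−rT) = e^(−0.034·0.3333) = 0.9887
N(d₁) = N(1.10) = 0.8643;  N(d₂) = N(0.78) = 0.7823
C = 400·0.8643 − 300·0.9887·0.7823 = 345.7200 − 232.0380 = 113.6820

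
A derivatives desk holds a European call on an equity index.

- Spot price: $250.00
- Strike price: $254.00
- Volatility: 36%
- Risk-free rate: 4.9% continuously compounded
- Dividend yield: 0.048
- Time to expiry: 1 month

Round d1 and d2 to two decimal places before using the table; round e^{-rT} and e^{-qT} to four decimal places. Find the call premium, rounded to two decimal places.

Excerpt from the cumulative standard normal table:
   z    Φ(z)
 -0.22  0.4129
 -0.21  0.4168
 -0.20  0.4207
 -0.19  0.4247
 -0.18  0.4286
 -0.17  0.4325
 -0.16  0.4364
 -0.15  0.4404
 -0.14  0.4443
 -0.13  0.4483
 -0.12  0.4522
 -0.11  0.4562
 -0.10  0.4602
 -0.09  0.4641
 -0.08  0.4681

T = 0.08333;  σ√T = 0.1039
ln(S/K) + (r − q + σ²/2)T = ln(250/254) + (0.049 − 0.048 + 0.36²/2)·0.08333 = -0.0159 + 0.0055 = -0.0104
d₁ = -0.0104 / 0.1039 = -0.1000 which rounds to -0.10
d₂ = d₁ − σ√T = -0.1000 − 0.1039 = -0.2039 which rounds to -0.20
exp(−qT) = exp(−0.048·0.08333) = 0.9960;  exp(−rT) = exp(−0.049·0.08333) = 0.9959
N(d₁) = N(-0.10) = 0.4602;  N(d₂) = N(-0.20) = 0.4207
C = 250·0.9960·0.4602 − 254·0.9959·0.4207 = 114.5898 − 106.4197 = 8.1701

$8.17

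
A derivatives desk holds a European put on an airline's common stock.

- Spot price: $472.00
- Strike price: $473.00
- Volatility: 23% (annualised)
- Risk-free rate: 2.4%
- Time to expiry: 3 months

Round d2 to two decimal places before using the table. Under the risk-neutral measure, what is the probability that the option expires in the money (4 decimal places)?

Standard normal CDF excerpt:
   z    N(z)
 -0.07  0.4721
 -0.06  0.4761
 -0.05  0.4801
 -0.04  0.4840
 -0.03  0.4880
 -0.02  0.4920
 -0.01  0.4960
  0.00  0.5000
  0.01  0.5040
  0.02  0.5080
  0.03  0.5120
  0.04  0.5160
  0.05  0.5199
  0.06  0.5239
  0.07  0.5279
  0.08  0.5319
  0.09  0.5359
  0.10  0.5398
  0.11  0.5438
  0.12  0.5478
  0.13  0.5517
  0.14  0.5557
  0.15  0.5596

T = 0.25;  σ√T = 0.1150
ln(S/K) + (r + σ²/2)T = ln(472/473) + (0.024 + 0.23²/2)·0.25 = -0.0021 + 0.0126 = 0.0105
d₁ = 0.0105 / 0.1150 = 0.0913 ≈ 0.09
d₂ = d₁ − σ√T = 0.0913 − 0.1150 = -0.0237 ≈ -0.02
Risk-neutral Pr[S_T < K] = N(−d₂) = N(0.02) = 0.5080

0.5080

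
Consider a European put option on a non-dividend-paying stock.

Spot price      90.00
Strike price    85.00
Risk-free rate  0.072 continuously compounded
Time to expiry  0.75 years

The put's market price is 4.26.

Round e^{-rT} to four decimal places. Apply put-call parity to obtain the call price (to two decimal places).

13.73

exp(−rT) = exp(−0.072·0.75) = 0.9474
Put-call parity: C − P = S − K·e^(−rT) = 90 − 85·0.9474 = 90 − 80.5290 = 9.4710
C = P + (C − P) = 4.26 + (9.4710) = 13.7310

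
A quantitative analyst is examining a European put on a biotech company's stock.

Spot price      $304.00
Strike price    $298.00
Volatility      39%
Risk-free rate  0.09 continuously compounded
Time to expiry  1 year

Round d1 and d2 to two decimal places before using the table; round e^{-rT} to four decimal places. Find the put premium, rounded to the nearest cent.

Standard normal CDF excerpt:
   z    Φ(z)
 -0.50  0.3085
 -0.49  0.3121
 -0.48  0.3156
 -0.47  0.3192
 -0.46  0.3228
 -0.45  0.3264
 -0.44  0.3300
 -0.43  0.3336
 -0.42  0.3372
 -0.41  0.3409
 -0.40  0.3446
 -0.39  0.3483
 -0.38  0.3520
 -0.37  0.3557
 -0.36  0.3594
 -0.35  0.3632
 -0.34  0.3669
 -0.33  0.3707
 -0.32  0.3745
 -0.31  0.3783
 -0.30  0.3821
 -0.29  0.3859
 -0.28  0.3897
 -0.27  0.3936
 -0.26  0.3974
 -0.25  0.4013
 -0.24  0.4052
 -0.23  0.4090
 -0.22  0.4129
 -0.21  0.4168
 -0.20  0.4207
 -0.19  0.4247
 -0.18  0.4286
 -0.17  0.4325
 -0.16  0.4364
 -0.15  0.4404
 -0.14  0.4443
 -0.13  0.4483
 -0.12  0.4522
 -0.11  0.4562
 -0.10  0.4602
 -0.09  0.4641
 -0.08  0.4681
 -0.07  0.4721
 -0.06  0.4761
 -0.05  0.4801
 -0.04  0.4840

σ√T = 0.39 × 1.0000 = 0.3900
d₁ = [ln(304/298) + (0.09 + 0.39²/2)·1] / 0.3900 = [0.0199 + 0.1661] / 0.3900 = 0.4769 → 0.48
d₂ = d₁ − σ√T = 0.4769 − 0.3900 = 0.0869 → 0.09
exp(−rT) = exp(−0.09·1) = 0.9139
P = 298·0.9139·N(-0.09) − 304·N(-0.48) = 298·0.9139·0.4641 − 304·0.3156 = 126.3940 − 95.9424 = 30.4516

$30.45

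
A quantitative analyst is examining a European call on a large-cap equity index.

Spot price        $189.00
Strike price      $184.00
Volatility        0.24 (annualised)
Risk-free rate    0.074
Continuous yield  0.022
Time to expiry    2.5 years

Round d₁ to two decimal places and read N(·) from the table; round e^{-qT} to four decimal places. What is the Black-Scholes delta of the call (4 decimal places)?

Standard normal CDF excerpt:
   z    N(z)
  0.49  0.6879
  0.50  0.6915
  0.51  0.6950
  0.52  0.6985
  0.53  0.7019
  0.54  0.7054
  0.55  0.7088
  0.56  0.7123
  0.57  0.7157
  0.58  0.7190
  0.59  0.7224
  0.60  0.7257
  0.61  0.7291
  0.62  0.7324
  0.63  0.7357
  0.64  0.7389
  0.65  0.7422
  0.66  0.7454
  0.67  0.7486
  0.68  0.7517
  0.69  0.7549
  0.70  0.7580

σ√T = 0.24·√2.5 = 0.3795
ln(S/K) + (r − q + σ²/2)T = ln(189/184) + (0.074 − 0.022 + 0.24²/2)·2.5 = 0.0268 + 0.2020 = 0.2288
d₁ = 0.2288 / 0.3795 = 0.6030 ⇒ 0.60
N(d₁) = N(0.60) = 0.7257
Δ_call = exp(−qT)·N(d₁) = 0.9465·0.7257 = 0.6869

0.6869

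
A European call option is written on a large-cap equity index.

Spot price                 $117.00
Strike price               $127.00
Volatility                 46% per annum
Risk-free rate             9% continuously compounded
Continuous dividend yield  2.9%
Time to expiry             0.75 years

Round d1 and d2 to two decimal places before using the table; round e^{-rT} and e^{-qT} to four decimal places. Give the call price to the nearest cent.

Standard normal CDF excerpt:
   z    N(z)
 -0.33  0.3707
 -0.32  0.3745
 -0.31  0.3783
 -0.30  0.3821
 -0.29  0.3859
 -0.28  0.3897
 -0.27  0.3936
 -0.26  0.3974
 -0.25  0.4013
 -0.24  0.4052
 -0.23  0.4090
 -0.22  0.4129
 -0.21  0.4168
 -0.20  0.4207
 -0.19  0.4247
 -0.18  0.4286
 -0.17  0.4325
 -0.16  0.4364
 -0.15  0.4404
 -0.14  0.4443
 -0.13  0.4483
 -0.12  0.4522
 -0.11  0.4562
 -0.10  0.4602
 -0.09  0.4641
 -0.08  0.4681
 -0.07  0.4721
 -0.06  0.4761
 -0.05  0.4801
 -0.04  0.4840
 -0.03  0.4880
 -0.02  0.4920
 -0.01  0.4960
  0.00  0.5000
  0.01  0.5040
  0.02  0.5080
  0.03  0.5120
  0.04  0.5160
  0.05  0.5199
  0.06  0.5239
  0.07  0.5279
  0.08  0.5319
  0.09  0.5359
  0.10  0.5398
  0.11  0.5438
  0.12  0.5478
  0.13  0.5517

$16.45

σ√T = 0.46·√0.75 = 0.3984
d₁ = [ln(117/127) + (0.09 − 0.029 + 0.46²/2)·0.75] / 0.3984 = [-0.0820 + 0.1251] / 0.3984 = 0.1082 → 0.11
d₂ = d₁ − σ√T = 0.1082 − 0.3984 = -0.2902 → -0.29
e^(−qT) = e^(−0.029·0.75) = 0.9785;  e^(−rT) = e^(−0.09·0.75) = 0.9347
N(d₁) = N(0.11) = 0.5438;  N(d₂) = N(-0.29) = 0.3859
C = 117·0.9785·0.5438 − 127·0.9347·0.3859 = 62.2567 − 45.8090 = 16.4477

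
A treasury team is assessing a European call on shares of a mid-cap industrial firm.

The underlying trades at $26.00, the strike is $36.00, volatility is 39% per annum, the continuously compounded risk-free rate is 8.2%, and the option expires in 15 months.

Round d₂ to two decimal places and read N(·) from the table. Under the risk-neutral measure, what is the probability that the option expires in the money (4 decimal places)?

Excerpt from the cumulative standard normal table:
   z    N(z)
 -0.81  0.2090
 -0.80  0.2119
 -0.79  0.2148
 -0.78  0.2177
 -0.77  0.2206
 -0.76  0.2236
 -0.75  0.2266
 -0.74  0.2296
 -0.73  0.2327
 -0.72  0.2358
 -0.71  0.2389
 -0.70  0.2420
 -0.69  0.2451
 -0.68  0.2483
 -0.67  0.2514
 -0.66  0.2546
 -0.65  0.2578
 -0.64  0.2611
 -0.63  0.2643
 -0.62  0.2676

0.2327

T = 1.25;  σ√T = 0.4360
ln(S/K) + (r + σ²/2)T = ln(26/36) + (0.082 + 0.39²/2)·1.25 = -0.3254 + 0.1976 = -0.1279
d₁ = -0.1279 / 0.4360 = -0.2932 → -0.29
d₂ = d₁ − σ√T = -0.2932 − 0.4360 = -0.7293 → -0.73
Risk-neutral Pr[S_T > K] = N(d₂) = N(-0.73) = 0.2327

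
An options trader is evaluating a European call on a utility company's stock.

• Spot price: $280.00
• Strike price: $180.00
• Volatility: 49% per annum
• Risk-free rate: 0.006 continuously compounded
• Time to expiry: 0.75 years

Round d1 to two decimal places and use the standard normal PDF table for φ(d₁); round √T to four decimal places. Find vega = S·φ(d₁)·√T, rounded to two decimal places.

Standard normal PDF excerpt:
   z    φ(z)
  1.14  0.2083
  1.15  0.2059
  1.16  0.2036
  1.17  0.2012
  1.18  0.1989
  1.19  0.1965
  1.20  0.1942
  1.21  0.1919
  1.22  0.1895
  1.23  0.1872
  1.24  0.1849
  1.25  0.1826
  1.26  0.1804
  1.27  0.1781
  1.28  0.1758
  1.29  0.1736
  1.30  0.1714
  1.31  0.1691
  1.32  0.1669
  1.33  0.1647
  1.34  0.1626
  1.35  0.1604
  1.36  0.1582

T = 0.75;  σ√T = 0.4244
d₁ = [ln(280/180) + (0.006 + 0.49²/2)·0.75] / 0.4244 = [0.4418 + 0.0945] / 0.4244 = 1.2640 ≈ 1.26
√T = √0.75 = 0.8660
φ(d₁) = φ(1.26) = 0.1804
vega = S·φ(d₁)·√T = 280·0.1804·0.8660 = 43.7434
(Call and put vega coincide under Black-Scholes.)

43.74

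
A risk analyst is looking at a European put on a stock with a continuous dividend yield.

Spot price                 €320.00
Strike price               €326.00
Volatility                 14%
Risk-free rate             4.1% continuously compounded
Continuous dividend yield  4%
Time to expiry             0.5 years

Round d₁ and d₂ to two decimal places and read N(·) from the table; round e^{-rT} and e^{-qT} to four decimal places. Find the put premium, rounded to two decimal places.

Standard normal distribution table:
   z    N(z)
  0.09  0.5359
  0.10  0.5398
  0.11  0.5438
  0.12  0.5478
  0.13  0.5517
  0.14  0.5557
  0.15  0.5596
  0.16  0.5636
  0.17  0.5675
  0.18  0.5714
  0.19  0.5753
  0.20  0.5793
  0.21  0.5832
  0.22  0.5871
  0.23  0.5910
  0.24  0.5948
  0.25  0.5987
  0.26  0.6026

σ√T = 0.14·√0.5 = 0.0990
d₁ = [ln(320/326) + (0.041 − 0.04 + 0.14²/2)·0.5] / 0.0990 = [-0.0186 + 0.0054] / 0.0990 = -0.1331 ⇒ -0.13
d₂ = d₁ − σ√T = -0.1331 − 0.0990 = -0.2321 ⇒ -0.23
exp(−qT) = exp(−0.04·0.5) = 0.9802;  exp(−rT) = exp(−0.041·0.5) = 0.9797
N(−d₂) = N(0.23) = 0.5910;  N(−d₁) = N(0.13) = 0.5517
P = 326·0.9797·0.5910 − 320·0.9802·0.5517 = 188.7549 − 173.0484 = 15.7065

€15.71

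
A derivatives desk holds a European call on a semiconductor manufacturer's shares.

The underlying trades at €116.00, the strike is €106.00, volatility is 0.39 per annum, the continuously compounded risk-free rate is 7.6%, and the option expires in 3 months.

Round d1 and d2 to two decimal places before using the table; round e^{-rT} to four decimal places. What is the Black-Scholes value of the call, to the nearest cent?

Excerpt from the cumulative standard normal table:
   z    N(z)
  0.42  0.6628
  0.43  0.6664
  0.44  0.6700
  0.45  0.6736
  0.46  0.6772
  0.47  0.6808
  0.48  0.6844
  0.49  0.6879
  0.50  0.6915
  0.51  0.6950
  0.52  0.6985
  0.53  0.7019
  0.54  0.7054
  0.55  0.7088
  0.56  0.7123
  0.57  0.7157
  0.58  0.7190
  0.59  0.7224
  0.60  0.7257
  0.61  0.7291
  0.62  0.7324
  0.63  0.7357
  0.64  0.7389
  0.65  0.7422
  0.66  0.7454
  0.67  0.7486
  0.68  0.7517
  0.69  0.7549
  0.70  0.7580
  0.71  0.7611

€16.03

σ√T = 0.39 × 0.5000 = 0.1950
ln(S/K) + (r + σ²/2)T = ln(116/106) + (0.076 + 0.39²/2)·0.25 = 0.0902 + 0.0380 = 0.1282
d₁ = 0.1282 / 0.1950 = 0.6572 ⇒ 0.66
d₂ = d₁ − σ√T = 0.6572 − 0.1950 = 0.4622 ⇒ 0.46
exp(−rT) = exp(−0.076·0.25) = 0.9812
N(d₁) = N(0.66) = 0.7454;  N(d₂) = N(0.46) = 0.6772
C = 116·0.7454 − 106·0.9812·0.6772 = 86.4664 − 70.4337 = 16.0327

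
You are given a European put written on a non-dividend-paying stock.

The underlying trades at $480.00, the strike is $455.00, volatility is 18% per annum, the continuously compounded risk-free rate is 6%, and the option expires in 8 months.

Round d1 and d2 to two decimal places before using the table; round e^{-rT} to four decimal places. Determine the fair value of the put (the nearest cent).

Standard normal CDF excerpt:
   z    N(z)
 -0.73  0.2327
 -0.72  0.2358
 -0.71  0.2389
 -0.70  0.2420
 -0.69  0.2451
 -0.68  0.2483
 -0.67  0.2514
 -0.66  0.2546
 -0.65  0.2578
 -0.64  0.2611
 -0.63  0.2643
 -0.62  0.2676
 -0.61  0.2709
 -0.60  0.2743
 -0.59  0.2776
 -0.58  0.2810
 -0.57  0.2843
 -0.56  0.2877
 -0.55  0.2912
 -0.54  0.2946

$11.10

σ√T = 0.18 × 0.8165 = 0.1470
ln(S/K) + (r + σ²/2)T = ln(480/455) + (0.06 + 0.18²/2)·0.6667 = 0.0535 + 0.0508 = 0.1043
d₁ = 0.1043 / 0.1470 = 0.7096 → 0.71
d₂ = d₁ − σ√T = 0.7096 − 0.1470 = 0.5626 → 0.56
exp(−rT) = exp(−0.06·0.6667) = 0.9608
N(−d₂) = N(-0.56) = 0.2877;  N(−d₁) = N(-0.71) = 0.2389
P = 455·0.9608·0.2877 − 480·0.2389 = 125.7721 − 114.6720 = 11.1001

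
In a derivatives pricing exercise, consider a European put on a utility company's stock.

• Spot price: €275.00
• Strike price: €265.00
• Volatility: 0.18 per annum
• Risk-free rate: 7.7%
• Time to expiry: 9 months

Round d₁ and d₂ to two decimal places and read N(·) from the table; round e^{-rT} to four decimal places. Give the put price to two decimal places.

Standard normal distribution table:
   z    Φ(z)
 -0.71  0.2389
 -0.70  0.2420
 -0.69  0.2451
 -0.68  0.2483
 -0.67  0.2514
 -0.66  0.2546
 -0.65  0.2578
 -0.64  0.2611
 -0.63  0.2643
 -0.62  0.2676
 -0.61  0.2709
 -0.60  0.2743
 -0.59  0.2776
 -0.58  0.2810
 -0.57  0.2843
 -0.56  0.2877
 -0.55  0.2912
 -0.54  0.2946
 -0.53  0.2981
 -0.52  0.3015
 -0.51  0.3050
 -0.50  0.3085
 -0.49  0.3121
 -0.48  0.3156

T = 0.75;  σ√T = 0.1559
d₁ = [ln(275/265) + (0.077 + 0.18²/2)·0.75] / 0.1559 = [0.0370 + 0.0699] / 0.1559 = 0.6860 ⇒ 0.69
d₂ = d₁ − σ√T = 0.6860 − 0.1559 = 0.5301 ⇒ 0.53
e^(−rT) = e^(−0.077·0.75) = 0.9439
P = 265·0.9439·N(-0.53) − 275·N(-0.69) = 265·0.9439·0.2981 − 275·0.2451 = 74.5648 − 67.4025 = 7.1623

€7.16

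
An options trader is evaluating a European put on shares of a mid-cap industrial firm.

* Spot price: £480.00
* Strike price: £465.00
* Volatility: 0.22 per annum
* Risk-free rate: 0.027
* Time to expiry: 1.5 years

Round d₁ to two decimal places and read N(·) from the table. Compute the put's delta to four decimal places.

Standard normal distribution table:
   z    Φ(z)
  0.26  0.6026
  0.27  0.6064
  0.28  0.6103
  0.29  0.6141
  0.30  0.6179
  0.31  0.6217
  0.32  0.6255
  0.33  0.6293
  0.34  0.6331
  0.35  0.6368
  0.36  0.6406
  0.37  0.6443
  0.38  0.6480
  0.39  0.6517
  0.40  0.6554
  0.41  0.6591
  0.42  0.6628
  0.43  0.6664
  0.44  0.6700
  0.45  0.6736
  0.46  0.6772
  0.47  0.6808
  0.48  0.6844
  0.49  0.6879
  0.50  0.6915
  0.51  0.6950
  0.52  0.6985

T = 1.5;  σ√T = 0.2694
d₁ = [ln(480/465) + (0.027 + 0.22²/2)·1.5] / 0.2694 = [0.0317 + 0.0768] / 0.2694 = 0.4029 ≈ 0.40
N(d₁) = N(0.40) = 0.6554
Δ_put = N(d₁) − 1 = 0.6554 − 1 = -0.3446

-0.3446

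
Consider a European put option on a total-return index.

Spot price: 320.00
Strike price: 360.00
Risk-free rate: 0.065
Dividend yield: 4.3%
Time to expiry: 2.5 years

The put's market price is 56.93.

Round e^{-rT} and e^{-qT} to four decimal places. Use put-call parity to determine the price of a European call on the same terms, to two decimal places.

38.32

exp(−qT) = exp(−0.043·2.5) = 0.8981;  exp(−rT) = exp(−0.065·2.5) = 0.8500
Put-call parity: C − P = S·e^(−qT) − K·e^(−rT) = 320·0.8981 − 360·0.8500 = 287.3920 − 306.0000 = -18.6080
C = P + (C − P) = 56.93 + (-18.6080) = 38.3220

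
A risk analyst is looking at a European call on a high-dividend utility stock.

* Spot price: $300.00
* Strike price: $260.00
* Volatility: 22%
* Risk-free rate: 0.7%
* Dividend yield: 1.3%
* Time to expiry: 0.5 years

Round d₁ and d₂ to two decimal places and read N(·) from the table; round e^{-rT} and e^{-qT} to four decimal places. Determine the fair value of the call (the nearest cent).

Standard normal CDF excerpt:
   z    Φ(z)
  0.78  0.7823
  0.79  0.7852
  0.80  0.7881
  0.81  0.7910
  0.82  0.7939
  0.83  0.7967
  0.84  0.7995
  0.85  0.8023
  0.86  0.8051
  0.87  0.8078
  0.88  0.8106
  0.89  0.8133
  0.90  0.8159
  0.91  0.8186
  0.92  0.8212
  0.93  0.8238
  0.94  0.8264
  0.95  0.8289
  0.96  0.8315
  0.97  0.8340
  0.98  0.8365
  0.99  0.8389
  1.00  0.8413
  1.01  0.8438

$43.63

σ√T = 0.22 × 0.7071 = 0.1556
ln(S/K) + (r − q + σ²/2)T = ln(300/260) + (0.007 − 0.013 + 0.22²/2)·0.5 = 0.1431 + 0.0091 = 0.1522
d₁ = 0.1522 / 0.1556 = 0.9784 which rounds to 0.98
d₂ = d₁ − σ√T = 0.9784 − 0.1556 = 0.8228 which rounds to 0.82
e^(−qT) = e^(−0.013·0.5) = 0.9935;  e^(−rT) = e^(−0.007·0.5) = 0.9965
C = 300·0.9935·N(0.98) − 260·0.9965·N(0.82) = 300·0.9935·0.8365 − 260·0.9965·0.7939 = 249.3188 − 205.6916 = 43.6273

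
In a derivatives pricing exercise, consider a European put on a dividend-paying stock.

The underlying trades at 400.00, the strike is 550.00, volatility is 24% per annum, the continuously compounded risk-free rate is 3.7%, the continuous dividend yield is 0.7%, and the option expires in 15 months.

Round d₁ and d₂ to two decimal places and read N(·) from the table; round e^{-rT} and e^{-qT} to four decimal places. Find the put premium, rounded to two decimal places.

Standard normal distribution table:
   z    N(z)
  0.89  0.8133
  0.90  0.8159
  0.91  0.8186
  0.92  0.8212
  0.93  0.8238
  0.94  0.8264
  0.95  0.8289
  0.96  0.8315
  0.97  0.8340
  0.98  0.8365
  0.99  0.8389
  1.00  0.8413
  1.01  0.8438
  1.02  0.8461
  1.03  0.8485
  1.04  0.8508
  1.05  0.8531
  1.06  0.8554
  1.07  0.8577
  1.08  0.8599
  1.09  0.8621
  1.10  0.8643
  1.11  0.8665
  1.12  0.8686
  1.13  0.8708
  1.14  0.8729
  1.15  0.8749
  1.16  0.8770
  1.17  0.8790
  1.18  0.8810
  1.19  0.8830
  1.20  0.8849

138.06

T = 1.25;  σ√T = 0.2683
d₁ = [ln(400/550) + (0.037 − 0.007 + ½·0.24²)·1.25] / (σ√T) = (-0.3185 + 0.0735) / 0.2683 = -0.9129 ⇒ -0.91
d₂ = -0.9129 − 0.2683 = -1.1812 ⇒ -1.18
e^(−qT) = e^(−0.007·1.25) = 0.9913;  e^(−rT) = e^(−0.037·1.25) = 0.9548
N(−d₂) = N(1.18) = 0.8810;  N(−d₁) = N(0.91) = 0.8186
P = 550·0.9548·0.8810 − 400·0.9913·0.8186 = 462.6483 − 324.5913 = 138.0571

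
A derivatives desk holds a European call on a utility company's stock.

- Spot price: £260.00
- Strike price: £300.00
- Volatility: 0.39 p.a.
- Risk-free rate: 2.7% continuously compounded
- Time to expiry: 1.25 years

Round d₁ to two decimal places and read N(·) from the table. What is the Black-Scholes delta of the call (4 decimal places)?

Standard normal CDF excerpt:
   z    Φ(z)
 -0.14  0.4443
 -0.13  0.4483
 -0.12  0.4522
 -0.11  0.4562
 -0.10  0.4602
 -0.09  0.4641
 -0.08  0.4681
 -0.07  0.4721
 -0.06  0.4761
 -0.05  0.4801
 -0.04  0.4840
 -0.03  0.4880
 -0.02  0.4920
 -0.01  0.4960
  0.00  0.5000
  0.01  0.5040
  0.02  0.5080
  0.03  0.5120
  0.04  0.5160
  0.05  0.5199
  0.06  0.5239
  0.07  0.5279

0.4880

T = 1.25;  σ√T = 0.4360
d₁ = [ln(260/300) + (0.027 + ½·0.39²)·1.25] / (σ√T) = (-0.1431 + 0.1288) / 0.4360 = -0.0328 → -0.03
N(d₁) = N(-0.03) = 0.4880
Δ_call = N(d₁) = 0.4880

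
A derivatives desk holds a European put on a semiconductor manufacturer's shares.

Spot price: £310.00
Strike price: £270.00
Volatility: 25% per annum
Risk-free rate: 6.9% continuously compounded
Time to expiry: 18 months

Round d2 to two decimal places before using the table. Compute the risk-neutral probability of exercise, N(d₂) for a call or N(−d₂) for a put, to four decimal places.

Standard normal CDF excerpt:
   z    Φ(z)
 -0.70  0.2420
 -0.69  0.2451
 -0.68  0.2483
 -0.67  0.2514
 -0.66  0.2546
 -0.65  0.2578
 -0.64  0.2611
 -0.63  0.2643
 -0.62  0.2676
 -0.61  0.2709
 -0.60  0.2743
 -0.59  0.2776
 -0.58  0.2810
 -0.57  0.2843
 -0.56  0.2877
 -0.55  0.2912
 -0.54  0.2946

0.2611

σ√T = 0.25 × 1.2247 = 0.3062
d₁ = [ln(310/270) + (0.069 + 0.25²/2)·1.5] / 0.3062 = [0.1382 + 0.1504] / 0.3062 = 0.9423 which rounds to 0.94
d₂ = d₁ − σ√T = 0.9423 − 0.3062 = 0.6361 which rounds to 0.64
Pr(exercise) under Q = N(−d₂) = N(-0.64) = 0.2611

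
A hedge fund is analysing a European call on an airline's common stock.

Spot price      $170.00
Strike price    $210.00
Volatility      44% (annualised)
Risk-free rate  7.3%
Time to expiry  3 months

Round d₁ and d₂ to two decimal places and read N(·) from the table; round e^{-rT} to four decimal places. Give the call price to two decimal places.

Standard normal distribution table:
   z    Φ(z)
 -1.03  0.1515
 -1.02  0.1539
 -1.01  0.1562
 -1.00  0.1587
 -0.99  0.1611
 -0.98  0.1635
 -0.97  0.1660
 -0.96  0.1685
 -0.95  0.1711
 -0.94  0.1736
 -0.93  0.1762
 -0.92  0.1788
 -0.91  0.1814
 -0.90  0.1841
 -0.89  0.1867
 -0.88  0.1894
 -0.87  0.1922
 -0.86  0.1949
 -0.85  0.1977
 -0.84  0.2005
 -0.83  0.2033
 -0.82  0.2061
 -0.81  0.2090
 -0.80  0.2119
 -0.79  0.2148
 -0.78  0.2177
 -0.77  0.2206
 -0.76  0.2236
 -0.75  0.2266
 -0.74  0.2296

$4.28

T = 0.25;  σ√T = 0.2200
d₁ = [ln(170/210) + (0.073 + 0.44²/2)·0.25] / 0.2200 = [-0.2113 + 0.0425] / 0.2200 = -0.7675 ≈ -0.77
d₂ = d₁ − σ√T = -0.7675 − 0.2200 = -0.9875 ≈ -0.99
e^(−rT) = e^(−0.073·0.25) = 0.9819
N(d₁) = N(-0.77) = 0.2206;  N(d₂) = N(-0.99) = 0.1611
C = 170·0.2206 − 210·0.9819·0.1611 = 37.5020 − 33.2187 = 4.2833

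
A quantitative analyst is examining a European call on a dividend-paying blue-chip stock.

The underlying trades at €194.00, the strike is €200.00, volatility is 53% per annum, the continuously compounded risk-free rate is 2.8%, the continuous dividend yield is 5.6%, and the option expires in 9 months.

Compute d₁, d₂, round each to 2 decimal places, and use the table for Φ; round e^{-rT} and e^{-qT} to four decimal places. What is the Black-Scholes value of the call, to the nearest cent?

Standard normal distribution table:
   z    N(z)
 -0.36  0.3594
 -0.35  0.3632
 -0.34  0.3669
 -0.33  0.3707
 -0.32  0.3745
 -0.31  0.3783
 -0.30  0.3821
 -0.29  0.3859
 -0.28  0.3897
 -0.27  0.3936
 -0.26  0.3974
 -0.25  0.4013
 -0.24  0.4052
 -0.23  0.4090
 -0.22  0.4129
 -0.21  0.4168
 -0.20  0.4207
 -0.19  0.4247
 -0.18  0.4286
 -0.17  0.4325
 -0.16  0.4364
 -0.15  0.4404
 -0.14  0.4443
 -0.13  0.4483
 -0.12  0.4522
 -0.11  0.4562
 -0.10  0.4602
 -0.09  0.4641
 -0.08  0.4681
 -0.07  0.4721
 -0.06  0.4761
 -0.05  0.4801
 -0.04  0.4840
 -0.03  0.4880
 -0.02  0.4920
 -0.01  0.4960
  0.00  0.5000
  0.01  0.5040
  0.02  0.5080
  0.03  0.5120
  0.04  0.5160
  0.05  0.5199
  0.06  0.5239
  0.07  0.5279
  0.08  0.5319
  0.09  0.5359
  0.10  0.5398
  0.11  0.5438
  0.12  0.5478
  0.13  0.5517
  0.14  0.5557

€30.05

σ√T = 0.53 × 0.8660 = 0.4590
d₁ = [ln(194/200) + (0.028 − 0.056 + ½·0.53²)·0.75] / (σ√T) = (-0.0305 + 0.0843) / 0.4590 = 0.1174 which rounds to 0.12
d₂ = 0.1174 − 0.4590 = -0.3416 which rounds to -0.34
exp(−qT) = exp(−0.056·0.75) = 0.9589;  exp(−rT) = exp(−0.028·0.75) = 0.9792
C = 194·0.9589·N(0.12) − 200·0.9792·N(-0.34) = 194·0.9589·0.5478 − 200·0.9792·0.3669 = 101.9054 − 71.8537 = 30.0517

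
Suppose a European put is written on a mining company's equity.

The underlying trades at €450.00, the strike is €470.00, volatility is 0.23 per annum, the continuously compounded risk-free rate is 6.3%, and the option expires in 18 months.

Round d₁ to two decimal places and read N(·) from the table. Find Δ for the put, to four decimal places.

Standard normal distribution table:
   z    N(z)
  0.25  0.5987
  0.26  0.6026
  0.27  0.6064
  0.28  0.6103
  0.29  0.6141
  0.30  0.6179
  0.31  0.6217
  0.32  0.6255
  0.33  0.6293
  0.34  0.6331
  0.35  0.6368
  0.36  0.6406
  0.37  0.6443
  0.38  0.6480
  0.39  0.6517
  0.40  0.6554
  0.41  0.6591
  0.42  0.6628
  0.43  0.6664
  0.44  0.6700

-0.3745

σ√T = 0.23 × 1.2247 = 0.2817
d₁ = [ln(450/470) + (0.063 + ½·0.23²)·1.5] / (σ√T) = (-0.0435 + 0.1342) / 0.2817 = 0.3219 which rounds to 0.32
N(d₁) = N(0.32) = 0.6255
Δ_put = N(d₁) − 1 = 0.6255 − 1 = -0.3745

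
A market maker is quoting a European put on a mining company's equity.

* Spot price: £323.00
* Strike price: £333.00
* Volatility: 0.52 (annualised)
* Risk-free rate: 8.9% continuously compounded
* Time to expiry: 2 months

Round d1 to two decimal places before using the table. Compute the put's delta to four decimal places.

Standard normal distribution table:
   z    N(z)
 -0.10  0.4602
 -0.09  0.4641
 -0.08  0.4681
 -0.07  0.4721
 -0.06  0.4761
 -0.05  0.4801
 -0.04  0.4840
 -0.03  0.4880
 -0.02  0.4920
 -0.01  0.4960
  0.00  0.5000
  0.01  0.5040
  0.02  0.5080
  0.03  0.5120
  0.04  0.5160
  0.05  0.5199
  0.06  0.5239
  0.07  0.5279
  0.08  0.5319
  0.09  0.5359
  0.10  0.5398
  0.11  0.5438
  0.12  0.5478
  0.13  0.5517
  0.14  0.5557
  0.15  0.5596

-0.4880

T = 0.1667;  σ√T = 0.2123
d₁ = [ln(323/333) + (0.089 + 0.52²/2)·0.1667] / 0.2123 = [-0.0305 + 0.0374] / 0.2123 = 0.0324 → 0.03
N(d₁) = N(0.03) = 0.5120
Δ_put = N(d₁) − 1 = 0.5120 − 1 = -0.4880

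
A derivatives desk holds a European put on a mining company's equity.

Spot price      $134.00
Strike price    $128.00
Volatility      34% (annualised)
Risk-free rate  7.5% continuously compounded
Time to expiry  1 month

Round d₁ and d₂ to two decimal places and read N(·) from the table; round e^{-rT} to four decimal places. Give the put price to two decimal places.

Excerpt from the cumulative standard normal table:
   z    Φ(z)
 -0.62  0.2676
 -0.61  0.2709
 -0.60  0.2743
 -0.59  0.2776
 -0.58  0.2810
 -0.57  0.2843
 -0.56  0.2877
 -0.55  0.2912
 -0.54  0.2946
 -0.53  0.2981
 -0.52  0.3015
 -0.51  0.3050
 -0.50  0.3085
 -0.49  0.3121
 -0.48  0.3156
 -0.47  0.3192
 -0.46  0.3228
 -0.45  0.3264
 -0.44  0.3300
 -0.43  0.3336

$2.49

σ√T = 0.34 × 0.2887 = 0.0981
d₁ = [ln(134/128) + (0.075 + 0.34²/2)·0.08333] / 0.0981 = [0.0458 + 0.0111] / 0.0981 = 0.5795 → 0.58
d₂ = d₁ − σ√T = 0.5795 − 0.0981 = 0.4813 → 0.48
e^(−rT) = e^(−0.075·0.08333) = 0.9938
N(−d₂) = N(-0.48) = 0.3156;  N(−d₁) = N(-0.58) = 0.2810
P = 128·0.9938·0.3156 − 134·0.2810 = 40.1463 − 37.6540 = 2.4923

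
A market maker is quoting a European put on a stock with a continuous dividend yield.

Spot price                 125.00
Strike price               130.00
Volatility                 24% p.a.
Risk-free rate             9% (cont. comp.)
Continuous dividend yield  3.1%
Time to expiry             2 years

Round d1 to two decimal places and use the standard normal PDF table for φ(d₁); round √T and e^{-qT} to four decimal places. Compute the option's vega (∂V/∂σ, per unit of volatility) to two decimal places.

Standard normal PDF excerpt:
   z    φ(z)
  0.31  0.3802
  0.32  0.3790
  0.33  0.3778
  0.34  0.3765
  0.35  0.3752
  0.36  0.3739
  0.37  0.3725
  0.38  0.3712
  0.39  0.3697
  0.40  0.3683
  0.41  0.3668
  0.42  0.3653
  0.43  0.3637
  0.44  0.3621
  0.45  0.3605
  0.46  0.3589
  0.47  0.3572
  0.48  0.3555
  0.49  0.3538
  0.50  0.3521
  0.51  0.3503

61.19

T = 2;  σ√T = 0.3394
d₁ = [ln(125/130) + (0.09 − 0.031 + ½·0.24²)·2] / (σ√T) = (-0.0392 + 0.1756) / 0.3394 = 0.4018 ≈ 0.40
√T = √2 = 1.4142
φ(d₁) = φ(0.40) = 0.3683
e^(−qT) = e^(−0.031·2) = 0.9399
vega = S·e^(−qT)·φ(d₁)·√T = 125·0.9399·0.3683·1.4142 = 61.1933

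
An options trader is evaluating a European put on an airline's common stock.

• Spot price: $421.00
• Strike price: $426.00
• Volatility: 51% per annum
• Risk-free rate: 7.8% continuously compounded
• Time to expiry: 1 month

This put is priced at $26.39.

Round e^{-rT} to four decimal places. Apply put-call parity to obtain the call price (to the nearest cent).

exp(−rT) = exp(−0.078·0.08333) = 0.9935
Put-call parity: C − P = S − K·e^(−rT) = 421 − 426·0.9935 = 421 − 423.2310 = -2.2310
C = P + (C − P) = 26.39 + (-2.2310) = 24.1590

$24.16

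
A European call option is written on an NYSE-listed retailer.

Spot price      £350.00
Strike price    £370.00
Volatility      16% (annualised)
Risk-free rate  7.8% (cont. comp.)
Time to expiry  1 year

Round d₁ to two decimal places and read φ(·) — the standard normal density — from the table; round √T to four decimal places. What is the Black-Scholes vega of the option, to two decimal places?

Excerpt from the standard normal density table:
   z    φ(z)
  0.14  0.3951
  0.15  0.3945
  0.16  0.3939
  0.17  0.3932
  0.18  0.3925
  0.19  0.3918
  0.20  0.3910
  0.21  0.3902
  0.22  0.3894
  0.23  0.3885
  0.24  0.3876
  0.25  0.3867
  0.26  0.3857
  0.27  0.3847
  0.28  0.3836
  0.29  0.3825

136.29

σ√T = 0.16 × 1.0000 = 0.1600
d₁ = [ln(350/370) + (0.078 + ½·0.16²)·1] / (σ√T) = (-0.0556 + 0.0908) / 0.1600 = 0.2202 which rounds to 0.22
√T = √1 = 1.0000
φ(d₁) = φ(0.22) = 0.3894
vega = S·φ(d₁)·√T = 350·0.3894·1.0000 = 136.2900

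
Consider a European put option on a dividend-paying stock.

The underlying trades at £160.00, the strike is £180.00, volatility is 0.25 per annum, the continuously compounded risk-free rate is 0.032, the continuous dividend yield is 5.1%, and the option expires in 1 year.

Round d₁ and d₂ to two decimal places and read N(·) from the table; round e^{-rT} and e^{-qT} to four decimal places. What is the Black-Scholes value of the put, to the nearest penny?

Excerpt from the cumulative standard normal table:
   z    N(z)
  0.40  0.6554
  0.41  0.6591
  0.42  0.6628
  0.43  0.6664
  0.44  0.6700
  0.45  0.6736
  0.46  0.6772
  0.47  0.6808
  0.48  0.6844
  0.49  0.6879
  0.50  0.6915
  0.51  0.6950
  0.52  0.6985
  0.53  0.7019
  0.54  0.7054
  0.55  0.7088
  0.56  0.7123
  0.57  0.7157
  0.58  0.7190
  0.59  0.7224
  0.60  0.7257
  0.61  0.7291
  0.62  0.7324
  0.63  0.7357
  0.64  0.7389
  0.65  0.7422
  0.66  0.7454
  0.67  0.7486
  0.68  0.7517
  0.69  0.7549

£29.73

σ√T = 0.25·√1 = 0.2500
d₁ = [ln(160/180) + (0.032 − 0.051 + 0.25²/2)·1] / 0.2500 = [-0.1178 + 0.0123] / 0.2500 = -0.4221 ⇒ -0.42
d₂ = d₁ − σ√T = -0.4221 − 0.2500 = -0.6721 ⇒ -0.67
e^(−qT) = e^(−0.051·1) = 0.9503;  e^(−rT) = e^(−0.032·1) = 0.9685
N(−d₂) = N(0.67) = 0.7486;  N(−d₁) = N(0.42) = 0.6628
P = 180·0.9685·0.7486 − 160·0.9503·0.6628 = 130.5034 − 100.7774 = 29.7260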